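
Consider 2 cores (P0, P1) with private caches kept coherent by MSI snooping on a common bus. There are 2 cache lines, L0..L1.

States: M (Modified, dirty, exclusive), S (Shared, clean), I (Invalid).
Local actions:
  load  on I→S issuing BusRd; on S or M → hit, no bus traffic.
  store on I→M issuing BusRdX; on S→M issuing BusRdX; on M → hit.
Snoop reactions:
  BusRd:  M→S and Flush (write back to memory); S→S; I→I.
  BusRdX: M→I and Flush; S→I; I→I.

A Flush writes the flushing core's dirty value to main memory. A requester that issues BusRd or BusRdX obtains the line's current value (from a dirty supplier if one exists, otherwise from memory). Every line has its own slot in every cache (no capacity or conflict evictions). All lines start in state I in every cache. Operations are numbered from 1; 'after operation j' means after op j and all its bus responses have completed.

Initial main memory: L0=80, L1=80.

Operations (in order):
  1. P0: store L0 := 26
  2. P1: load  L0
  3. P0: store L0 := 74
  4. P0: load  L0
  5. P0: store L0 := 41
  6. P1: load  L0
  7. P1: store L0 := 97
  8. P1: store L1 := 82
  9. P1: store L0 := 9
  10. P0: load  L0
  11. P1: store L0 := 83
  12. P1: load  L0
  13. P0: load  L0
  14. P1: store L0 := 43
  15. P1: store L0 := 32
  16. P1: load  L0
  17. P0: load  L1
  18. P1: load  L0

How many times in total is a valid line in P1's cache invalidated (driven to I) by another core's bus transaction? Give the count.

  op1 P0: store L0 := 26 → M/I on L0; bus BusRdX; mem=80
  op2 P1: load  L0 → S/S on L0; bus BusRd Flush; mem=26
  op3 P0: store L0 := 74 → M/I on L0; bus BusRdX; mem=26
  op4 P0: load  L0 → M/I on L0; bus (none); mem=26
  op5 P0: store L0 := 41 → M/I on L0; bus (none); mem=26
  op6 P1: load  L0 → S/S on L0; bus BusRd Flush; mem=41
  op7 P1: store L0 := 97 → I/M on L0; bus BusRdX; mem=41
  op8 P1: store L1 := 82 → I/M on L1; bus BusRdX; mem=80
  op9 P1: store L0 := 9 → I/M on L0; bus (none); mem=41
  op10 P0: load  L0 → S/S on L0; bus BusRd Flush; mem=9
  op11 P1: store L0 := 83 → I/M on L0; bus BusRdX; mem=9
  op12 P1: load  L0 → I/M on L0; bus (none); mem=9
  op13 P0: load  L0 → S/S on L0; bus BusRd Flush; mem=83
  op14 P1: store L0 := 43 → I/M on L0; bus BusRdX; mem=83
  op15 P1: store L0 := 32 → I/M on L0; bus (none); mem=83
  op16 P1: load  L0 → I/M on L0; bus (none); mem=83
  op17 P0: load  L1 → S/S on L1; bus BusRd Flush; mem=82
  op18 P1: load  L0 → I/M on L0; bus (none); mem=83

invalidations = 1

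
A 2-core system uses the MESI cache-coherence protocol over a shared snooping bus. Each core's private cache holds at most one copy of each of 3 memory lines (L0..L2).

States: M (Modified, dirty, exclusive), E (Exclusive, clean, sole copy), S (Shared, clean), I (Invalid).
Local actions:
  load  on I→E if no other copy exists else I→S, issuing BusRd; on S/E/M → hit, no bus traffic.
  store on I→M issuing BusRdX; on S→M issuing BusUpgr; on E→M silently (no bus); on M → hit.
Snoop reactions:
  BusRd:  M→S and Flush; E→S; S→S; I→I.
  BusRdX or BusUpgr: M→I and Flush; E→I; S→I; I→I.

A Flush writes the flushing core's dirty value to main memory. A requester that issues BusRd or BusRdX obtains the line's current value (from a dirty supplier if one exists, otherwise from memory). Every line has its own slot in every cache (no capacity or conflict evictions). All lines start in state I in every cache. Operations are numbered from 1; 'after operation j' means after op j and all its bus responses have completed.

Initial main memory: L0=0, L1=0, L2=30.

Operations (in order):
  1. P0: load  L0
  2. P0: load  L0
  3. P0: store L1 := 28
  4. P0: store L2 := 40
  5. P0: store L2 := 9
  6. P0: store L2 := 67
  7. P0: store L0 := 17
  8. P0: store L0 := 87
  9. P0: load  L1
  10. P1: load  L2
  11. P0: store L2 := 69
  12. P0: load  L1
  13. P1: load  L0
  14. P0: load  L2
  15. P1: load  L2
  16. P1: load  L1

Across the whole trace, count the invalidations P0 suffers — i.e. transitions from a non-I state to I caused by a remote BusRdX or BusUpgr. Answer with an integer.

invalidations = 0

step 1: P0: load  L0  ⟶  EI  (L0)  txn=BusRd  M[L0]=0
step 2: P0: load  L0  ⟶  EI  (L0)  txn=∅  M[L0]=0
step 3: P0: store L1 := 28  ⟶  MI  (L1)  txn=BusRdX  M[L1]=0
step 4: P0: store L2 := 40  ⟶  MI  (L2)  txn=BusRdX  M[L2]=30
step 5: P0: store L2 := 9  ⟶  MI  (L2)  txn=∅  M[L2]=30
step 6: P0: store L2 := 67  ⟶  MI  (L2)  txn=∅  M[L2]=30
step 7: P0: store L0 := 17  ⟶  MI  (L0)  txn=∅  M[L0]=0
step 8: P0: store L0 := 87  ⟶  MI  (L0)  txn=∅  M[L0]=0
step 9: P0: load  L1  ⟶  MI  (L1)  txn=∅  M[L1]=0
step 10: P1: load  L2  ⟶  SS  (L2)  txn=BusRd+Flush  M[L2]=67
step 11: P0: store L2 := 69  ⟶  MI  (L2)  txn=BusUpgr  M[L2]=67
step 12: P0: load  L1  ⟶  MI  (L1)  txn=∅  M[L1]=0
step 13: P1: load  L0  ⟶  SS  (L0)  txn=BusRd+Flush  M[L0]=87
step 14: P0: load  L2  ⟶  MI  (L2)  txn=∅  M[L2]=67
step 15: P1: load  L2  ⟶  SS  (L2)  txn=BusRd+Flush  M[L2]=69
step 16: P1: load  L1  ⟶  SS  (L1)  txn=BusRd+Flush  M[L1]=28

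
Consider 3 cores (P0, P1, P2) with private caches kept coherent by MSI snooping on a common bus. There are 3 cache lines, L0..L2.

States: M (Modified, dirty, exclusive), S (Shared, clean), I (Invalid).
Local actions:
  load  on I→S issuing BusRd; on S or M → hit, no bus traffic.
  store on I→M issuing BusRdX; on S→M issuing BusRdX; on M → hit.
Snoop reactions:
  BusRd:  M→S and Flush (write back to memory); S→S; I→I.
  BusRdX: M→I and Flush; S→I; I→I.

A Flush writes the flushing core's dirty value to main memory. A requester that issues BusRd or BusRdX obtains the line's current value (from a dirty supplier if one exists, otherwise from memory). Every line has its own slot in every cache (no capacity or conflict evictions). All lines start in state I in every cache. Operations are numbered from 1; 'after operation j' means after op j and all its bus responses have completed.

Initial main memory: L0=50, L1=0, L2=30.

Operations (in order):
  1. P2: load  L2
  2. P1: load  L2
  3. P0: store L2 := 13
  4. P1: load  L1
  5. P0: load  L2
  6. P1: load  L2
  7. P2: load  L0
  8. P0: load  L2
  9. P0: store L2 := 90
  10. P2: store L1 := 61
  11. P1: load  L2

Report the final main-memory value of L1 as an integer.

memory[L1] = 0

1. P2: load  L2  bus=[BusRd]  L2: P0=I P1=I P2=S  mem[L2]=30
2. P1: load  L2  bus=[BusRd]  L2: P0=I P1=S P2=S  mem[L2]=30
3. P0: store L2 := 13  bus=[BusRdX]  L2: P0=M P1=I P2=I  mem[L2]=30
4. P1: load  L1  bus=[BusRd]  L1: P0=I P1=S P2=I  mem[L1]=0
5. P0: load  L2  bus=[-]  L2: P0=M P1=I P2=I  mem[L2]=30
6. P1: load  L2  bus=[BusRd,Flush]  L2: P0=S P1=S P2=I  mem[L2]=13
7. P2: load  L0  bus=[BusRd]  L0: P0=I P1=I P2=S  mem[L0]=50
8. P0: load  L2  bus=[-]  L2: P0=S P1=S P2=I  mem[L2]=13
9. P0: store L2 := 90  bus=[BusRdX]  L2: P0=M P1=I P2=I  mem[L2]=13
10. P2: store L1 := 61  bus=[BusRdX]  L1: P0=I P1=I P2=M  mem[L1]=0
11. P1: load  L2  bus=[BusRd,Flush]  L2: P0=S P1=S P2=I  mem[L2]=90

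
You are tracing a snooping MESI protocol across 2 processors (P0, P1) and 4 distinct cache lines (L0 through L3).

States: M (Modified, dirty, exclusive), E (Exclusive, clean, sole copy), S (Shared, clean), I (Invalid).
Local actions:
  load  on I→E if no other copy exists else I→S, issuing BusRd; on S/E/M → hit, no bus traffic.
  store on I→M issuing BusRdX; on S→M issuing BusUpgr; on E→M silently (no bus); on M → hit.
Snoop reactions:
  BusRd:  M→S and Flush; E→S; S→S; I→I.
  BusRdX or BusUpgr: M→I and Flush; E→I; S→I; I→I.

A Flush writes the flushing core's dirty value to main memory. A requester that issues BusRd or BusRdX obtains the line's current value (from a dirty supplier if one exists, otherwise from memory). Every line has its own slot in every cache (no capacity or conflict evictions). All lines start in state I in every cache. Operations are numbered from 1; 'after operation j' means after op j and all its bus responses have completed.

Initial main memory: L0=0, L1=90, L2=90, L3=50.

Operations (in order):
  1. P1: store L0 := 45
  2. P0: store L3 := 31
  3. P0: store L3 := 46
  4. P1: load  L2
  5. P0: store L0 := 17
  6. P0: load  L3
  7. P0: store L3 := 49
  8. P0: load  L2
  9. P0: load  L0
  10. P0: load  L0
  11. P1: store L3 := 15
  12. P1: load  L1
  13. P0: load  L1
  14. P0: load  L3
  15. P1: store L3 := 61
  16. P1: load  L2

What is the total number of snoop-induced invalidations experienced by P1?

step 1: P1: store L0 := 45  ⟶  IM  (L0)  txn=BusRdX  M[L0]=0
step 2: P0: store L3 := 31  ⟶  MI  (L3)  txn=BusRdX  M[L3]=50
step 3: P0: store L3 := 46  ⟶  MI  (L3)  txn=∅  M[L3]=50
step 4: P1: load  L2  ⟶  IE  (L2)  txn=BusRd  M[L2]=90
step 5: P0: store L0 := 17  ⟶  MI  (L0)  txn=BusRdX+Flush  M[L0]=45
step 6: P0: load  L3  ⟶  MI  (L3)  txn=∅  M[L3]=50
step 7: P0: store L3 := 49  ⟶  MI  (L3)  txn=∅  M[L3]=50
step 8: P0: load  L2  ⟶  SS  (L2)  txn=BusRd  M[L2]=90
step 9: P0: load  L0  ⟶  MI  (L0)  txn=∅  M[L0]=45
step 10: P0: load  L0  ⟶  MI  (L0)  txn=∅  M[L0]=45
step 11: P1: store L3 := 15  ⟶  IM  (L3)  txn=BusRdX+Flush  M[L3]=49
step 12: P1: load  L1  ⟶  IE  (L1)  txn=BusRd  M[L1]=90
step 13: P0: load  L1  ⟶  SS  (L1)  txn=BusRd  M[L1]=90
step 14: P0: load  L3  ⟶  SS  (L3)  txn=BusRd+Flush  M[L3]=15
step 15: P1: store L3 := 61  ⟶  IM  (L3)  txn=BusUpgr  M[L3]=15
step 16: P1: load  L2  ⟶  SS  (L2)  txn=∅  M[L2]=90

invalidations = 1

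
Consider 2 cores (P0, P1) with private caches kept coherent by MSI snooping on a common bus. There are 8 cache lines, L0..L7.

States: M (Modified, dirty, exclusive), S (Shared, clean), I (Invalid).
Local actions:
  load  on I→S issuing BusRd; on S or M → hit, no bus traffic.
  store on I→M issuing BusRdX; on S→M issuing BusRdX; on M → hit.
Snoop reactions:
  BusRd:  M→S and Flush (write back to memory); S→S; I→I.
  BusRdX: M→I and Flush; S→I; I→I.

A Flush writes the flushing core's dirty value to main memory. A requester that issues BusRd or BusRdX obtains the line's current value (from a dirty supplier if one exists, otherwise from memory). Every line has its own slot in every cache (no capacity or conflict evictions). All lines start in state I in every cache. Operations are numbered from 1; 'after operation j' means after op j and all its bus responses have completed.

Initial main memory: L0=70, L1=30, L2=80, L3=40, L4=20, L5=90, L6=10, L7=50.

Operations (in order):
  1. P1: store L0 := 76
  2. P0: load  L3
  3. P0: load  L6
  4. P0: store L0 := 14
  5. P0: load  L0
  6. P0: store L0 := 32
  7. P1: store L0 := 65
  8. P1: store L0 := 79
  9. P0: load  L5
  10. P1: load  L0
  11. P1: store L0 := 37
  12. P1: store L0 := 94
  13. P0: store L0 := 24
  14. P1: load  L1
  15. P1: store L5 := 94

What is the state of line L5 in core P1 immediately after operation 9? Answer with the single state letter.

state = I

  op1 P1: store L0 := 76 → I/M on L0; bus BusRdX; mem=70
  op2 P0: load  L3 → S/I on L3; bus BusRd; mem=40
  op3 P0: load  L6 → S/I on L6; bus BusRd; mem=10
  op4 P0: store L0 := 14 → M/I on L0; bus BusRdX Flush; mem=76
  op5 P0: load  L0 → M/I on L0; bus (none); mem=76
  op6 P0: store L0 := 32 → M/I on L0; bus (none); mem=76
  op7 P1: store L0 := 65 → I/M on L0; bus BusRdX Flush; mem=32
  op8 P1: store L0 := 79 → I/M on L0; bus (none); mem=32
  op9 P0: load  L5 → S/I on L5; bus BusRd; mem=90
  op10 P1: load  L0 → I/M on L0; bus (none); mem=32
  op11 P1: store L0 := 37 → I/M on L0; bus (none); mem=32
  op12 P1: store L0 := 94 → I/M on L0; bus (none); mem=32
  op13 P0: store L0 := 24 → M/I on L0; bus BusRdX Flush; mem=94
  op14 P1: load  L1 → I/S on L1; bus BusRd; mem=30
  op15 P1: store L5 := 94 → I/M on L5; bus BusRdX; mem=90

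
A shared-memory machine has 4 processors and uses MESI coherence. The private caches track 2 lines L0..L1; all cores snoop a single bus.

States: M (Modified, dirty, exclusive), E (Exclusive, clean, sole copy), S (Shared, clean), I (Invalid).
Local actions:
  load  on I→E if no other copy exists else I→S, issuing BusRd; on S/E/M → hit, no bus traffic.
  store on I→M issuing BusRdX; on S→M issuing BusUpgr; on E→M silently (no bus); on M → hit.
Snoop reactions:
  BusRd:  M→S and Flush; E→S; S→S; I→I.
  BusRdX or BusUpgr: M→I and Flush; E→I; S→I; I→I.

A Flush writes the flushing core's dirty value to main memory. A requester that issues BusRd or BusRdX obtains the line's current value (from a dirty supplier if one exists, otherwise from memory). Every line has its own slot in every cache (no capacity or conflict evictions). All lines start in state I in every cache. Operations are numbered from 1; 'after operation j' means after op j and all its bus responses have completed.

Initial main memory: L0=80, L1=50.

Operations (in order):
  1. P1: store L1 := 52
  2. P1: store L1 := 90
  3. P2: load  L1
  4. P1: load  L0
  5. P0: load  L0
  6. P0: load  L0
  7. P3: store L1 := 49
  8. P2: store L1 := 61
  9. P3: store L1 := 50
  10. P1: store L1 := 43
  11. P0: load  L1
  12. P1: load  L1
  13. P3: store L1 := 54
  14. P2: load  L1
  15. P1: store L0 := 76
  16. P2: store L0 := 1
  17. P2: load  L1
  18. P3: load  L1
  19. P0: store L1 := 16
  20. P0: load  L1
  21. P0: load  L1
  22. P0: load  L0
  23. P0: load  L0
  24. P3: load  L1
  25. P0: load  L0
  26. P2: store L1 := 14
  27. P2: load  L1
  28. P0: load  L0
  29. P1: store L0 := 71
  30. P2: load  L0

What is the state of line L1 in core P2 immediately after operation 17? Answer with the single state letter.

state = S

1. P1: store L1 := 52  bus=[BusRdX]  L1: P0=I P1=M P2=I P3=I  mem[L1]=50
2. P1: store L1 := 90  bus=[-]  L1: P0=I P1=M P2=I P3=I  mem[L1]=50
3. P2: load  L1  bus=[BusRd,Flush]  L1: P0=I P1=S P2=S P3=I  mem[L1]=90
4. P1: load  L0  bus=[BusRd]  L0: P0=I P1=E P2=I P3=I  mem[L0]=80
5. P0: load  L0  bus=[BusRd]  L0: P0=S P1=S P2=I P3=I  mem[L0]=80
6. P0: load  L0  bus=[-]  L0: P0=S P1=S P2=I P3=I  mem[L0]=80
7. P3: store L1 := 49  bus=[BusRdX]  L1: P0=I P1=I P2=I P3=M  mem[L1]=90
8. P2: store L1 := 61  bus=[BusRdX,Flush]  L1: P0=I P1=I P2=M P3=I  mem[L1]=49
9. P3: store L1 := 50  bus=[BusRdX,Flush]  L1: P0=I P1=I P2=I P3=M  mem[L1]=61
10. P1: store L1 := 43  bus=[BusRdX,Flush]  L1: P0=I P1=M P2=I P3=I  mem[L1]=50
11. P0: load  L1  bus=[BusRd,Flush]  L1: P0=S P1=S P2=I P3=I  mem[L1]=43
12. P1: load  L1  bus=[-]  L1: P0=S P1=S P2=I P3=I  mem[L1]=43
13. P3: store L1 := 54  bus=[BusRdX]  L1: P0=I P1=I P2=I P3=M  mem[L1]=43
14. P2: load  L1  bus=[BusRd,Flush]  L1: P0=I P1=I P2=S P3=S  mem[L1]=54
15. P1: store L0 := 76  bus=[BusUpgr]  L0: P0=I P1=M P2=I P3=I  mem[L0]=80
16. P2: store L0 := 1  bus=[BusRdX,Flush]  L0: P0=I P1=I P2=M P3=I  mem[L0]=76
17. P2: load  L1  bus=[-]  L1: P0=I P1=I P2=S P3=S  mem[L1]=54
18. P3: load  L1  bus=[-]  L1: P0=I P1=I P2=S P3=S  mem[L1]=54
19. P0: store L1 := 16  bus=[BusRdX]  L1: P0=M P1=I P2=I P3=I  mem[L1]=54
20. P0: load  L1  bus=[-]  L1: P0=M P1=I P2=I P3=I  mem[L1]=54
21. P0: load  L1  bus=[-]  L1: P0=M P1=I P2=I P3=I  mem[L1]=54
22. P0: load  L0  bus=[BusRd,Flush]  L0: P0=S P1=I P2=S P3=I  mem[L0]=1
23. P0: load  L0  bus=[-]  L0: P0=S P1=I P2=S P3=I  mem[L0]=1
24. P3: load  L1  bus=[BusRd,Flush]  L1: P0=S P1=I P2=I P3=S  mem[L1]=16
25. P0: load  L0  bus=[-]  L0: P0=S P1=I P2=S P3=I  mem[L0]=1
26. P2: store L1 := 14  bus=[BusRdX]  L1: P0=I P1=I P2=M P3=I  mem[L1]=16
27. P2: load  L1  bus=[-]  L1: P0=I P1=I P2=M P3=I  mem[L1]=16
28. P0: load  L0  bus=[-]  L0: P0=S P1=I P2=S P3=I  mem[L0]=1
29. P1: store L0 := 71  bus=[BusRdX]  L0: P0=I P1=M P2=I P3=I  mem[L0]=1
30. P2: load  L0  bus=[BusRd,Flush]  L0: P0=I P1=S P2=S P3=I  mem[L0]=71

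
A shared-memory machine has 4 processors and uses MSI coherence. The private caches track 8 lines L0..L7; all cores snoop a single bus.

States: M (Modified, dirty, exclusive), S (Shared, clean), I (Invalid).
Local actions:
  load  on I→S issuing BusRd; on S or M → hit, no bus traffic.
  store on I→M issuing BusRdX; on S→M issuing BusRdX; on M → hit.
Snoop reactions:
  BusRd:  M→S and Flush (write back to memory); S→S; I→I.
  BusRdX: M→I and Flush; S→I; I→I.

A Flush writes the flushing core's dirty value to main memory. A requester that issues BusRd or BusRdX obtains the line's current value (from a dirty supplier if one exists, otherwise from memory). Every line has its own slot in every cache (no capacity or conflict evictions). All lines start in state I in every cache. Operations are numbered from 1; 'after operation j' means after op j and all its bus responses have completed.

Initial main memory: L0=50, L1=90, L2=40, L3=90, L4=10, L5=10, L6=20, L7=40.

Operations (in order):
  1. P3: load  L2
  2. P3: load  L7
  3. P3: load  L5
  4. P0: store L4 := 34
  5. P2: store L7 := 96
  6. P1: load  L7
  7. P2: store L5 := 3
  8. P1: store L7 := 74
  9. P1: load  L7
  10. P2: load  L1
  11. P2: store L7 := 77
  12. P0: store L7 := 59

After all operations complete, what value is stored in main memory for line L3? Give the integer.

memory[L3] = 90

1. P3: load  L2  bus=[BusRd]  L2: P0=I P1=I P2=I P3=S  mem[L2]=40
2. P3: load  L7  bus=[BusRd]  L7: P0=I P1=I P2=I P3=S  mem[L7]=40
3. P3: load  L5  bus=[BusRd]  L5: P0=I P1=I P2=I P3=S  mem[L5]=10
4. P0: store L4 := 34  bus=[BusRdX]  L4: P0=M P1=I P2=I P3=I  mem[L4]=10
5. P2: store L7 := 96  bus=[BusRdX]  L7: P0=I P1=I P2=M P3=I  mem[L7]=40
6. P1: load  L7  bus=[BusRd,Flush]  L7: P0=I P1=S P2=S P3=I  mem[L7]=96
7. P2: store L5 := 3  bus=[BusRdX]  L5: P0=I P1=I P2=M P3=I  mem[L5]=10
8. P1: store L7 := 74  bus=[BusRdX]  L7: P0=I P1=M P2=I P3=I  mem[L7]=96
9. P1: load  L7  bus=[-]  L7: P0=I P1=M P2=I P3=I  mem[L7]=96
10. P2: load  L1  bus=[BusRd]  L1: P0=I P1=I P2=S P3=I  mem[L1]=90
11. P2: store L7 := 77  bus=[BusRdX,Flush]  L7: P0=I P1=I P2=M P3=I  mem[L7]=74
12. P0: store L7 := 59  bus=[BusRdX,Flush]  L7: P0=M P1=I P2=I P3=I  mem[L7]=77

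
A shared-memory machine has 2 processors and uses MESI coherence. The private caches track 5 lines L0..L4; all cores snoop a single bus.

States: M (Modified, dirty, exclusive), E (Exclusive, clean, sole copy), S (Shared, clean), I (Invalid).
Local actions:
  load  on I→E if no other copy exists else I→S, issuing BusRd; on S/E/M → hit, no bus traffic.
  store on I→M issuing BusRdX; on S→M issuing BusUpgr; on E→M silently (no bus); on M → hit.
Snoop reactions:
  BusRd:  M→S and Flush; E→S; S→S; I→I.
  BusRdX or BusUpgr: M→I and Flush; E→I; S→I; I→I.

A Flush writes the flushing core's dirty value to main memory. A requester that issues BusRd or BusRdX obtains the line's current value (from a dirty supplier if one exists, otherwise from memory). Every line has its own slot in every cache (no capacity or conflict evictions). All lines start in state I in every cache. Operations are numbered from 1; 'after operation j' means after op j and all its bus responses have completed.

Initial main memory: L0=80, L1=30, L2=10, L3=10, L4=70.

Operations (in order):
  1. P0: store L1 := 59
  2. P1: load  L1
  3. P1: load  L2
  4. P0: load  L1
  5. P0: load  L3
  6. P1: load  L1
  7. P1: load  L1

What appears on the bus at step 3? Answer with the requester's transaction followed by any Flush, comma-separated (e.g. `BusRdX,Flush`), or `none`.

[1] P0: store L1 := 59 | P0:M(59), P1:I | bus: BusRdX
[2] P1: load  L1 | P0:S(59), P1:S(59) | bus: BusRd,Flush
[3] P1: load  L2 | P0:I, P1:E(10) | bus: BusRd
[4] P0: load  L1 | P0:S(59), P1:S(59) | bus: none
[5] P0: load  L3 | P0:E(10), P1:I | bus: BusRd
[6] P1: load  L1 | P0:S(59), P1:S(59) | bus: none
[7] P1: load  L1 | P0:S(59), P1:S(59) | bus: none

bus = BusRd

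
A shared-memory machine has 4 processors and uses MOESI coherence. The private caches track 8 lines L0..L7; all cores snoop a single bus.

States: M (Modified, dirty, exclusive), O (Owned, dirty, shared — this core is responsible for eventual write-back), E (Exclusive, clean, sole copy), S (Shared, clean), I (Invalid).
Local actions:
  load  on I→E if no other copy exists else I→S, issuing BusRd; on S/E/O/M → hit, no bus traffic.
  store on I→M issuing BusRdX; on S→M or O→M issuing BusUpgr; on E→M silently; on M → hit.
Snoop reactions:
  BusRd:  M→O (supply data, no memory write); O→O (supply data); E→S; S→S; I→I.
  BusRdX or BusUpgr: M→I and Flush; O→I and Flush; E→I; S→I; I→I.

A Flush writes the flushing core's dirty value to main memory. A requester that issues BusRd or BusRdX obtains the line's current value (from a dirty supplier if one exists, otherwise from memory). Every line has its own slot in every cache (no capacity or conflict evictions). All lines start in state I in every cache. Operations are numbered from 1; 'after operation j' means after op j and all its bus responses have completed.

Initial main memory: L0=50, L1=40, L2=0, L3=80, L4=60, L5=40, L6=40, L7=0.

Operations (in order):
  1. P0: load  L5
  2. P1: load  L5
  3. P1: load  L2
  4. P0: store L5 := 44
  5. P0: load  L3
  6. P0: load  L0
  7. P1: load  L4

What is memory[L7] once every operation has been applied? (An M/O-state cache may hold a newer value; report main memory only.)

memory[L7] = 0

  op1 P0: load  L5 → E/I/I/I on L5; bus BusRd; mem=40
  op2 P1: load  L5 → S/S/I/I on L5; bus BusRd; mem=40
  op3 P1: load  L2 → I/E/I/I on L2; bus BusRd; mem=0
  op4 P0: store L5 := 44 → M/I/I/I on L5; bus BusUpgr; mem=40
  op5 P0: load  L3 → E/I/I/I on L3; bus BusRd; mem=80
  op6 P0: load  L0 → E/I/I/I on L0; bus BusRd; mem=50
  op7 P1: load  L4 → I/E/I/I on L4; bus BusRd; mem=60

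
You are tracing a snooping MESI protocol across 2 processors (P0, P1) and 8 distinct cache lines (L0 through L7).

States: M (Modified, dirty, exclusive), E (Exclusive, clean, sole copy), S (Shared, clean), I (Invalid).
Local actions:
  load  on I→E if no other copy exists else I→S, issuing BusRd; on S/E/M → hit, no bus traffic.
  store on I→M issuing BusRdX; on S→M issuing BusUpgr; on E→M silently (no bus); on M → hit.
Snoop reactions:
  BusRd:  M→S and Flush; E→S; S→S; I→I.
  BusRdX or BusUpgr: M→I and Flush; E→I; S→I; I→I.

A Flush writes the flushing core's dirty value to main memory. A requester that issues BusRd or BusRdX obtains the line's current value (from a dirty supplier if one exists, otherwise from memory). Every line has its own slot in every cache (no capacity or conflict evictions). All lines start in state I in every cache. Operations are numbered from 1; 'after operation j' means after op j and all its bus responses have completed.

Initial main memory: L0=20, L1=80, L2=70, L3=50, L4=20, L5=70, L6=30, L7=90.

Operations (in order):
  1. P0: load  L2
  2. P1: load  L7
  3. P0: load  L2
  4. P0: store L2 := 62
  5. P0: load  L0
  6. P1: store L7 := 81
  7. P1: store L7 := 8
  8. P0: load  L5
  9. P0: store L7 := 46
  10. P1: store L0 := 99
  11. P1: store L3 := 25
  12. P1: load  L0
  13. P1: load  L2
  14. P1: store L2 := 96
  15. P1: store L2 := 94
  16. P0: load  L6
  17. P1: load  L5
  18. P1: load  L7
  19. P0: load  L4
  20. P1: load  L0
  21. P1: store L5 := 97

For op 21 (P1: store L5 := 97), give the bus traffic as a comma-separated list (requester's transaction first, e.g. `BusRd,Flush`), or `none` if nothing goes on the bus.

bus = BusUpgr

step 1: P0: load  L2  ⟶  EI  (L2)  txn=BusRd  M[L2]=70
step 2: P1: load  L7  ⟶  IE  (L7)  txn=BusRd  M[L7]=90
step 3: P0: load  L2  ⟶  EI  (L2)  txn=∅  M[L2]=70
step 4: P0: store L2 := 62  ⟶  MI  (L2)  txn=∅  M[L2]=70
step 5: P0: load  L0  ⟶  EI  (L0)  txn=BusRd  M[L0]=20
step 6: P1: store L7 := 81  ⟶  IM  (L7)  txn=∅  M[L7]=90
step 7: P1: store L7 := 8  ⟶  IM  (L7)  txn=∅  M[L7]=90
step 8: P0: load  L5  ⟶  EI  (L5)  txn=BusRd  M[L5]=70
step 9: P0: store L7 := 46  ⟶  MI  (L7)  txn=BusRdX+Flush  M[L7]=8
step 10: P1: store L0 := 99  ⟶  IM  (L0)  txn=BusRdX  M[L0]=20
step 11: P1: store L3 := 25  ⟶  IM  (L3)  txn=BusRdX  M[L3]=50
step 12: P1: load  L0  ⟶  IM  (L0)  txn=∅  M[L0]=20
step 13: P1: load  L2  ⟶  SS  (L2)  txn=BusRd+Flush  M[L2]=62
step 14: P1: store L2 := 96  ⟶  IM  (L2)  txn=BusUpgr  M[L2]=62
step 15: P1: store L2 := 94  ⟶  IM  (L2)  txn=∅  M[L2]=62
step 16: P0: load  L6  ⟶  EI  (L6)  txn=BusRd  M[L6]=30
step 17: P1: load  L5  ⟶  SS  (L5)  txn=BusRd  M[L5]=70
step 18: P1: load  L7  ⟶  SS  (L7)  txn=BusRd+Flush  M[L7]=46
step 19: P0: load  L4  ⟶  EI  (L4)  txn=BusRd  M[L4]=20
step 20: P1: load  L0  ⟶  IM  (L0)  txn=∅  M[L0]=20
step 21: P1: store L5 := 97  ⟶  IM  (L5)  txn=BusUpgr  M[L5]=70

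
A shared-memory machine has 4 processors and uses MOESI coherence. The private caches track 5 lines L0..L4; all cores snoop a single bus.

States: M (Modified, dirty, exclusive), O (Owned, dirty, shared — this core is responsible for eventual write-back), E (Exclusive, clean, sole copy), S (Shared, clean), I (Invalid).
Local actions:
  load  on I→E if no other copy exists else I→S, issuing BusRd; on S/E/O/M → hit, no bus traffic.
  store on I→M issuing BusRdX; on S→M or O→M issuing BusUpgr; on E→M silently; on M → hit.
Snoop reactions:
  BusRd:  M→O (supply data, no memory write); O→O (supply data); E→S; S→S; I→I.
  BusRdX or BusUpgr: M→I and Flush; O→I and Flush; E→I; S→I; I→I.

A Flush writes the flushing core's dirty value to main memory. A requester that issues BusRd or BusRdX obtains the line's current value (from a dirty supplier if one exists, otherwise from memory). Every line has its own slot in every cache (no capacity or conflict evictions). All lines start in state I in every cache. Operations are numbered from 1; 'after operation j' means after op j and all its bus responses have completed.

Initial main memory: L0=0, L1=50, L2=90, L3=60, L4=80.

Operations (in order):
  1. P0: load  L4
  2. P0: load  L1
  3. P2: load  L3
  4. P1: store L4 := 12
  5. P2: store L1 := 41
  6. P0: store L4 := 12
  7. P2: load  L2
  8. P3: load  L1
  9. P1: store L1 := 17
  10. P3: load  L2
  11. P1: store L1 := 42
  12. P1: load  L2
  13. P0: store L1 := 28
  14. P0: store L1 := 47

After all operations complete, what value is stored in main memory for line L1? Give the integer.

  op1 P0: load  L4 → E/I/I/I on L4; bus BusRd; mem=80
  op2 P0: load  L1 → E/I/I/I on L1; bus BusRd; mem=50
  op3 P2: load  L3 → I/I/E/I on L3; bus BusRd; mem=60
  op4 P1: store L4 := 12 → I/M/I/I on L4; bus BusRdX; mem=80
  op5 P2: store L1 := 41 → I/I/M/I on L1; bus BusRdX; mem=50
  op6 P0: store L4 := 12 → M/I/I/I on L4; bus BusRdX Flush; mem=12
  op7 P2: load  L2 → I/I/E/I on L2; bus BusRd; mem=90
  op8 P3: load  L1 → I/I/O/S on L1; bus BusRd; mem=50
  op9 P1: store L1 := 17 → I/M/I/I on L1; bus BusRdX Flush; mem=41
  op10 P3: load  L2 → I/I/S/S on L2; bus BusRd; mem=90
  op11 P1: store L1 := 42 → I/M/I/I on L1; bus (none); mem=41
  op12 P1: load  L2 → I/S/S/S on L2; bus BusRd; mem=90
  op13 P0: store L1 := 28 → M/I/I/I on L1; bus BusRdX Flush; mem=42
  op14 P0: store L1 := 47 → M/I/I/I on L1; bus (none); mem=42

memory[L1] = 42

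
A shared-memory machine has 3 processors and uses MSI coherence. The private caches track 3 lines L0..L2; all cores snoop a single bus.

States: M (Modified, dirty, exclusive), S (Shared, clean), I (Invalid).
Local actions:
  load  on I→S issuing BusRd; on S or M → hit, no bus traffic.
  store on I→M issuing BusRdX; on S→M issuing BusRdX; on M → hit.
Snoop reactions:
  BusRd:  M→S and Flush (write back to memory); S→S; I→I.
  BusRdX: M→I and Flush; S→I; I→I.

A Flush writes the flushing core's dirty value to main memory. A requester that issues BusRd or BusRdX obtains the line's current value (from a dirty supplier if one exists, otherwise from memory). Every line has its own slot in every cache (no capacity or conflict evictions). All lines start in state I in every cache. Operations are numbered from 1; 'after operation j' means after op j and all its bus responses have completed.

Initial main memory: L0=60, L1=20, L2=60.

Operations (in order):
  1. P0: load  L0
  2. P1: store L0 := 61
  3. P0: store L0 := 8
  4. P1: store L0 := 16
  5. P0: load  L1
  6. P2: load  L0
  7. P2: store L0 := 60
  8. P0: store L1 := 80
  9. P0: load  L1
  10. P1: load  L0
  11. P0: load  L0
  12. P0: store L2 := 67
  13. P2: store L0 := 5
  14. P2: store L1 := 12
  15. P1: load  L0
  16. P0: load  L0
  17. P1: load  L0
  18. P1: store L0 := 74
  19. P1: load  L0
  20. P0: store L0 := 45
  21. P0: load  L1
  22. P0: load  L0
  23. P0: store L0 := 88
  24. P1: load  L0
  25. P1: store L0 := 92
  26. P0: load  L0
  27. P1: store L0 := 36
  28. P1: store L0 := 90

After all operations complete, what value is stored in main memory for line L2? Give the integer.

[1] P0: load  L0 | P0:S(60), P1:I, P2:I | bus: BusRd
[2] P1: store L0 := 61 | P0:I, P1:M(61), P2:I | bus: BusRdX
[3] P0: store L0 := 8 | P0:M(8), P1:I, P2:I | bus: BusRdX,Flush
[4] P1: store L0 := 16 | P0:I, P1:M(16), P2:I | bus: BusRdX,Flush
[5] P0: load  L1 | P0:S(20), P1:I, P2:I | bus: BusRd
[6] P2: load  L0 | P0:I, P1:S(16), P2:S(16) | bus: BusRd,Flush
[7] P2: store L0 := 60 | P0:I, P1:I, P2:M(60) | bus: BusRdX
[8] P0: store L1 := 80 | P0:M(80), P1:I, P2:I | bus: BusRdX
[9] P0: load  L1 | P0:M(80), P1:I, P2:I | bus: none
[10] P1: load  L0 | P0:I, P1:S(60), P2:S(60) | bus: BusRd,Flush
[11] P0: load  L0 | P0:S(60), P1:S(60), P2:S(60) | bus: BusRd
[12] P0: store L2 := 67 | P0:M(67), P1:I, P2:I | bus: BusRdX
[13] P2: store L0 := 5 | P0:I, P1:I, P2:M(5) | bus: BusRdX
[14] P2: store L1 := 12 | P0:I, P1:I, P2:M(12) | bus: BusRdX,Flush
[15] P1: load  L0 | P0:I, P1:S(5), P2:S(5) | bus: BusRd,Flush
[16] P0: load  L0 | P0:S(5), P1:S(5), P2:S(5) | bus: BusRd
[17] P1: load  L0 | P0:S(5), P1:S(5), P2:S(5) | bus: none
[18] P1: store L0 := 74 | P0:I, P1:M(74), P2:I | bus: BusRdX
[19] P1: load  L0 | P0:I, P1:M(74), P2:I | bus: none
[20] P0: store L0 := 45 | P0:M(45), P1:I, P2:I | bus: BusRdX,Flush
[21] P0: load  L1 | P0:S(12), P1:I, P2:S(12) | bus: BusRd,Flush
[22] P0: load  L0 | P0:M(45), P1:I, P2:I | bus: none
[23] P0: store L0 := 88 | P0:M(88), P1:I, P2:I | bus: none
[24] P1: load  L0 | P0:S(88), P1:S(88), P2:I | bus: BusRd,Flush
[25] P1: store L0 := 92 | P0:I, P1:M(92), P2:I | bus: BusRdX
[26] P0: load  L0 | P0:S(92), P1:S(92), P2:I | bus: BusRd,Flush
[27] P1: store L0 := 36 | P0:I, P1:M(36), P2:I | bus: BusRdX
[28] P1: store L0 := 90 | P0:I, P1:M(90), P2:I | bus: none

memory[L2] = 60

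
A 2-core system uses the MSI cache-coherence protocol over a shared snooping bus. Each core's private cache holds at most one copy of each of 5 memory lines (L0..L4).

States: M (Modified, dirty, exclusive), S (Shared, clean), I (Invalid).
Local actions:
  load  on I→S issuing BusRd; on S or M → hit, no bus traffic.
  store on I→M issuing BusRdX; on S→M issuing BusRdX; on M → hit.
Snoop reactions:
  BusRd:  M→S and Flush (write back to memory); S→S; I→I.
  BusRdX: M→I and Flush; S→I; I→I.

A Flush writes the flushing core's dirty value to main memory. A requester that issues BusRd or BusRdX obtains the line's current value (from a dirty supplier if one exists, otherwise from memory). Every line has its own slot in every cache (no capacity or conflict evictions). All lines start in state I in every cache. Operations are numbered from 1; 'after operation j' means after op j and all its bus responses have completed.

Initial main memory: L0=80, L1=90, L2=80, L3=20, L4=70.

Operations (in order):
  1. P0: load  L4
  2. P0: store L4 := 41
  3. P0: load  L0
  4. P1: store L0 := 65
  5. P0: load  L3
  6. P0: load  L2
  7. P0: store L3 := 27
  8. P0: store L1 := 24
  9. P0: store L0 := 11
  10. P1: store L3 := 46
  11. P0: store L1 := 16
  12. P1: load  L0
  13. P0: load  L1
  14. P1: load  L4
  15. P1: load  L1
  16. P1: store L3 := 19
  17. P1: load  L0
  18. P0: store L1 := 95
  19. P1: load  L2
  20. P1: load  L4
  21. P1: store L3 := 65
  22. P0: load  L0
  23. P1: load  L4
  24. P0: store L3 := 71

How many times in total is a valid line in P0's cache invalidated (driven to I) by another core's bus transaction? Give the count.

[1] P0: load  L4 | P0:S(70), P1:I | bus: BusRd
[2] P0: store L4 := 41 | P0:M(41), P1:I | bus: BusRdX
[3] P0: load  L0 | P0:S(80), P1:I | bus: BusRd
[4] P1: store L0 := 65 | P0:I, P1:M(65) | bus: BusRdX
[5] P0: load  L3 | P0:S(20), P1:I | bus: BusRd
[6] P0: load  L2 | P0:S(80), P1:I | bus: BusRd
[7] P0: store L3 := 27 | P0:M(27), P1:I | bus: BusRdX
[8] P0: store L1 := 24 | P0:M(24), P1:I | bus: BusRdX
[9] P0: store L0 := 11 | P0:M(11), P1:I | bus: BusRdX,Flush
[10] P1: store L3 := 46 | P0:I, P1:M(46) | bus: BusRdX,Flush
[11] P0: store L1 := 16 | P0:M(16), P1:I | bus: none
[12] P1: load  L0 | P0:S(11), P1:S(11) | bus: BusRd,Flush
[13] P0: load  L1 | P0:M(16), P1:I | bus: none
[14] P1: load  L4 | P0:S(41), P1:S(41) | bus: BusRd,Flush
[15] P1: load  L1 | P0:S(16), P1:S(16) | bus: BusRd,Flush
[16] P1: store L3 := 19 | P0:I, P1:M(19) | bus: none
[17] P1: load  L0 | P0:S(11), P1:S(11) | bus: none
[18] P0: store L1 := 95 | P0:M(95), P1:I | bus: BusRdX
[19] P1: load  L2 | P0:S(80), P1:S(80) | bus: BusRd
[20] P1: load  L4 | P0:S(41), P1:S(41) | bus: none
[21] P1: store L3 := 65 | P0:I, P1:M(65) | bus: none
[22] P0: load  L0 | P0:S(11), P1:S(11) | bus: none
[23] P1: load  L4 | P0:S(41), P1:S(41) | bus: none
[24] P0: store L3 := 71 | P0:M(71), P1:I | bus: BusRdX,Flush

invalidations = 2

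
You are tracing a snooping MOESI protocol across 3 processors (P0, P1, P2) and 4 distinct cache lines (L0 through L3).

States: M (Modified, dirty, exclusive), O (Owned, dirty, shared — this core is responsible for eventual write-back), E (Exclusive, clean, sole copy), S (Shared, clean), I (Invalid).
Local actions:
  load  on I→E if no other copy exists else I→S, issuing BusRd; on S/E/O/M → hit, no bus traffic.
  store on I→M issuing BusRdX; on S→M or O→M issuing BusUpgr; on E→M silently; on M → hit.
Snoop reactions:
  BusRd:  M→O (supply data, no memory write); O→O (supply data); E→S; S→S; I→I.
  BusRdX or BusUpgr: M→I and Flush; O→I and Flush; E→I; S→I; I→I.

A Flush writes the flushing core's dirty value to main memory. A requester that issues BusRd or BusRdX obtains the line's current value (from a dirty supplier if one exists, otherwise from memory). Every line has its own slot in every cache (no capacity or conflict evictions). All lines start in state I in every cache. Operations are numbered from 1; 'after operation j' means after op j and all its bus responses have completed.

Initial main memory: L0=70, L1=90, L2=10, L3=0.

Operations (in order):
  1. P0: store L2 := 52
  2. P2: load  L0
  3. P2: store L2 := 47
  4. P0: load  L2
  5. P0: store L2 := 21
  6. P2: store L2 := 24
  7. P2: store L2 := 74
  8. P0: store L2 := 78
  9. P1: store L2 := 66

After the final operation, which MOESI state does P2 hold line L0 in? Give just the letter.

state = E

step 1: P0: store L2 := 52  ⟶  MII  (L2)  txn=BusRdX  M[L2]=10
step 2: P2: load  L0  ⟶  IIE  (L0)  txn=BusRd  M[L0]=70
step 3: P2: store L2 := 47  ⟶  IIM  (L2)  txn=BusRdX+Flush  M[L2]=52
step 4: P0: load  L2  ⟶  SIO  (L2)  txn=BusRd  M[L2]=52
step 5: P0: store L2 := 21  ⟶  MII  (L2)  txn=BusUpgr+Flush  M[L2]=47
step 6: P2: store L2 := 24  ⟶  IIM  (L2)  txn=BusRdX+Flush  M[L2]=21
step 7: P2: store L2 := 74  ⟶  IIM  (L2)  txn=∅  M[L2]=21
step 8: P0: store L2 := 78  ⟶  MII  (L2)  txn=BusRdX+Flush  M[L2]=74
step 9: P1: store L2 := 66  ⟶  IMI  (L2)  txn=BusRdX+Flush  M[L2]=78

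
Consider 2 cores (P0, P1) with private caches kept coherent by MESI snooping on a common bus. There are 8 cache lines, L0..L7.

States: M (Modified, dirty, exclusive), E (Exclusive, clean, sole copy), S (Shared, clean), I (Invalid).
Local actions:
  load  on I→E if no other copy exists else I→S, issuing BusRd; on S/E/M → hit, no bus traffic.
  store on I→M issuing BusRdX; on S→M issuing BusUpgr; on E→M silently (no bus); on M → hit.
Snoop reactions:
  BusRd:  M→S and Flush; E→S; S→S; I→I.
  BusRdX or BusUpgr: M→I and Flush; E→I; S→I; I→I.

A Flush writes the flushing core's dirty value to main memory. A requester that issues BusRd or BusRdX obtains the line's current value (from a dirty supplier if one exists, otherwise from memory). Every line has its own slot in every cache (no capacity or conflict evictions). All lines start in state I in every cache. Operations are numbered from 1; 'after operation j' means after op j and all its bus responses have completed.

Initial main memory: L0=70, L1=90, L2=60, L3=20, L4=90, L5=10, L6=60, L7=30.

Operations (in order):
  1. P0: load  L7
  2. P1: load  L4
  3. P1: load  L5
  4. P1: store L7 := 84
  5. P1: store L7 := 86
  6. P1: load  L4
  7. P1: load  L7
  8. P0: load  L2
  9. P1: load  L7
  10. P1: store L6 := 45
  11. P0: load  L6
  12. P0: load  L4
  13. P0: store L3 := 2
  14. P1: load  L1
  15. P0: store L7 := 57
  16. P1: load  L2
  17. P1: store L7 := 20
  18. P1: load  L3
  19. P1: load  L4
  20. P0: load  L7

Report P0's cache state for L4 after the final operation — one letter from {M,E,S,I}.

  op1 P0: load  L7 → E/I on L7; bus BusRd; mem=30
  op2 P1: load  L4 → I/E on L4; bus BusRd; mem=90
  op3 P1: load  L5 → I/E on L5; bus BusRd; mem=10
  op4 P1: store L7 := 84 → I/M on L7; bus BusRdX; mem=30
  op5 P1: store L7 := 86 → I/M on L7; bus (none); mem=30
  op6 P1: load  L4 → I/E on L4; bus (none); mem=90
  op7 P1: load  L7 → I/M on L7; bus (none); mem=30
  op8 P0: load  L2 → E/I on L2; bus BusRd; mem=60
  op9 P1: load  L7 → I/M on L7; bus (none); mem=30
  op10 P1: store L6 := 45 → I/M on L6; bus BusRdX; mem=60
  op11 P0: load  L6 → S/S on L6; bus BusRd Flush; mem=45
  op12 P0: load  L4 → S/S on L4; bus BusRd; mem=90
  op13 P0: store L3 := 2 → M/I on L3; bus BusRdX; mem=20
  op14 P1: load  L1 → I/E on L1; bus BusRd; mem=90
  op15 P0: store L7 := 57 → M/I on L7; bus BusRdX Flush; mem=86
  op16 P1: load  L2 → S/S on L2; bus BusRd; mem=60
  op17 P1: store L7 := 20 → I/M on L7; bus BusRdX Flush; mem=57
  op18 P1: load  L3 → S/S on L3; bus BusRd Flush; mem=2
  op19 P1: load  L4 → S/S on L4; bus (none); mem=90
  op20 P0: load  L7 → S/S on L7; bus BusRd Flush; mem=20

state = S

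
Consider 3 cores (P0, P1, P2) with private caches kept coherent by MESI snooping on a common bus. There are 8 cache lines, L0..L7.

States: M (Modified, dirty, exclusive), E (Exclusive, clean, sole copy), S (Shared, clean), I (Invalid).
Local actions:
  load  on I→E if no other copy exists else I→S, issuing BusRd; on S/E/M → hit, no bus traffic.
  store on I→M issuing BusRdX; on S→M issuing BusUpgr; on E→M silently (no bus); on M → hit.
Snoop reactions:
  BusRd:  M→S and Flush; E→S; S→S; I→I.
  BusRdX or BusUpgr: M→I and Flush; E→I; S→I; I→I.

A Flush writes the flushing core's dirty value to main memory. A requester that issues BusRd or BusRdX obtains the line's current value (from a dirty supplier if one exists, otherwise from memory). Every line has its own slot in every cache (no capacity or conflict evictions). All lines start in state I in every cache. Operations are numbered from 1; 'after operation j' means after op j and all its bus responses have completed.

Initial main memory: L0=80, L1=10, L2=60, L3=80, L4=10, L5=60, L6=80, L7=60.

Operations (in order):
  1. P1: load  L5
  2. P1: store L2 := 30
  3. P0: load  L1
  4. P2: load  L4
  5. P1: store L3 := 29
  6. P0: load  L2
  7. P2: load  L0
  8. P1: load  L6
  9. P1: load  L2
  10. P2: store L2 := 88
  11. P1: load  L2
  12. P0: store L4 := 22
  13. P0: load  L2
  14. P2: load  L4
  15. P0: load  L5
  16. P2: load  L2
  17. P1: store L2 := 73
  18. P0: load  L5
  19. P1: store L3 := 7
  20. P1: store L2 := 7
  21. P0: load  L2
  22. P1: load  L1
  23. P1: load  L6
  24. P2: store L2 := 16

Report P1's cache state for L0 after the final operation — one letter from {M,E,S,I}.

step 1: P1: load  L5  ⟶  IEI  (L5)  txn=BusRd  M[L5]=60
step 2: P1: store L2 := 30  ⟶  IMI  (L2)  txn=BusRdX  M[L2]=60
step 3: P0: load  L1  ⟶  EII  (L1)  txn=BusRd  M[L1]=10
step 4: P2: load  L4  ⟶  IIE  (L4)  txn=BusRd  M[L4]=10
step 5: P1: store L3 := 29  ⟶  IMI  (L3)  txn=BusRdX  M[L3]=80
step 6: P0: load  L2  ⟶  SSI  (L2)  txn=BusRd+Flush  M[L2]=30
step 7: P2: load  L0  ⟶  IIE  (L0)  txn=BusRd  M[L0]=80
step 8: P1: load  L6  ⟶  IEI  (L6)  txn=BusRd  M[L6]=80
step 9: P1: load  L2  ⟶  SSI  (L2)  txn=∅  M[L2]=30
step 10: P2: store L2 := 88  ⟶  IIM  (L2)  txn=BusRdX  M[L2]=30
step 11: P1: load  L2  ⟶  ISS  (L2)  txn=BusRd+Flush  M[L2]=88
step 12: P0: store L4 := 22  ⟶  MII  (L4)  txn=BusRdX  M[L4]=10
step 13: P0: load  L2  ⟶  SSS  (L2)  txn=BusRd  M[L2]=88
step 14: P2: load  L4  ⟶  SIS  (L4)  txn=BusRd+Flush  M[L4]=22
step 15: P0: load  L5  ⟶  SSI  (L5)  txn=BusRd  M[L5]=60
step 16: P2: load  L2  ⟶  SSS  (L2)  txn=∅  M[L2]=88
step 17: P1: store L2 := 73  ⟶  IMI  (L2)  txn=BusUpgr  M[L2]=88
step 18: P0: load  L5  ⟶  SSI  (L5)  txn=∅  M[L5]=60
step 19: P1: store L3 := 7  ⟶  IMI  (L3)  txn=∅  M[L3]=80
step 20: P1: store L2 := 7  ⟶  IMI  (L2)  txn=∅  M[L2]=88
step 21: P0: load  L2  ⟶  SSI  (L2)  txn=BusRd+Flush  M[L2]=7
step 22: P1: load  L1  ⟶  SSI  (L1)  txn=BusRd  M[L1]=10
step 23: P1: load  L6  ⟶  IEI  (L6)  txn=∅  M[L6]=80
step 24: P2: store L2 := 16  ⟶  IIM  (L2)  txn=BusRdX  M[L2]=7

state = I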